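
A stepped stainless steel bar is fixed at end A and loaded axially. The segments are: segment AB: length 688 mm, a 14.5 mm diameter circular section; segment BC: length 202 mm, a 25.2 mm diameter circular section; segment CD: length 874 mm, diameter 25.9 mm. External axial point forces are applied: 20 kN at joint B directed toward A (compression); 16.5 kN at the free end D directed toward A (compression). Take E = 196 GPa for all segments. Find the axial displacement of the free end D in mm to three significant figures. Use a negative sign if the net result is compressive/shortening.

-0.950 mm

Internal axial forces (sectioning from the free end, tension +): N_CD = -16.5 kN, N_BC = -16.5 kN, N_AB = -36.5 kN.
A_AB = 165.1 mm².
A_BC = 498.8 mm².
A_CD = 526.9 mm².
δ_AB = -36500·688/(165.1·196000) = -0.7759 mm
δ_BC = -16500·202/(498.8·196000) = -0.03409 mm
δ_CD = -16500·874/(526.9·196000) = -0.1397 mm
δ = Σδ_i = -0.9496 mm.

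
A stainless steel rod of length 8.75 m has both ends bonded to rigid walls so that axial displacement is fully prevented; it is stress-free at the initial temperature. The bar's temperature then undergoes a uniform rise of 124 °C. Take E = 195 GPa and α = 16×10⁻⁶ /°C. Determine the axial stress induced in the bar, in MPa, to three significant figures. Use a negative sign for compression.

-387 MPa

Free thermal expansion αLΔT = 16e-6 · 8750 · 124 = 17.36 mm.
The walls impose strain ε = −(17.36)/8750 = -1.9840e-03; σ = Eε = 195000 · -1.9840e-03 = -386.9 MPa.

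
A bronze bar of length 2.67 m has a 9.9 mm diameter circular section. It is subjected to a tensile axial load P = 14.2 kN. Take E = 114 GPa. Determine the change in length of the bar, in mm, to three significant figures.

A = 76.98 mm².
δ_mech = NL/(AE) = 14200·2670/(76.98·114000) = 4.321 mm.

4.32 mm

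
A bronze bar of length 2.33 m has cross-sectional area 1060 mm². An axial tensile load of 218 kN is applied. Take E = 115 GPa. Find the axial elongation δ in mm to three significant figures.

δ_mech = NL/(AE) = 218000·2330/(1060·115000) = 4.167 mm.

4.17 mm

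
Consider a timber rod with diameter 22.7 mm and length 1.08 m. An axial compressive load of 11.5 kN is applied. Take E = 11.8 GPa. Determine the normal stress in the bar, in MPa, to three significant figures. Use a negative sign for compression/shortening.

A = 404.7 mm².
σ = N/A = -11500/404.7 = -28.42 MPa.

-28.4 MPa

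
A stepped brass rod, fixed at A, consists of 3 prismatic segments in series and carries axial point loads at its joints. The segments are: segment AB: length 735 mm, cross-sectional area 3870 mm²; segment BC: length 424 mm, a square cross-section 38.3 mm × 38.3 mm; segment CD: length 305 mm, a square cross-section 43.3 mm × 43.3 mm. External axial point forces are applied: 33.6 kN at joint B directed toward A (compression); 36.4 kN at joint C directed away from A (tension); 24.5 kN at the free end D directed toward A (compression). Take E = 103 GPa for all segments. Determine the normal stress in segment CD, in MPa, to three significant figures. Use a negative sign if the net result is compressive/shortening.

-13.1 MPa

Internal axial forces (sectioning from the free end, tension +): N_CD = -24.5 kN, N_BC = 11.9 kN, N_AB = -21.7 kN.
A_CD = 1875 mm².
σ_CD = N_CD/A_CD = -24500/1875 = -13.07 MPa.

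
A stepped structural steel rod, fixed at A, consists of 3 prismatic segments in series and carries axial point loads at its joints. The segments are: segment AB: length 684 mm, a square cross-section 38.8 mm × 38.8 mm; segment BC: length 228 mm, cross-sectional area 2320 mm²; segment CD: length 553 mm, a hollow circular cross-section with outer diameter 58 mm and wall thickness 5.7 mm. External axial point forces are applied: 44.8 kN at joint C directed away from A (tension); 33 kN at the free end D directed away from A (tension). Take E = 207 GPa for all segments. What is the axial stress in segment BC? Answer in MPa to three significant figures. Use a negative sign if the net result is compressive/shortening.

33.5 MPa

Internal axial forces (sectioning from the free end, tension +): N_CD = 33 kN, N_BC = 77.8 kN, N_AB = 77.8 kN.
σ_BC = N_BC/A_BC = 77800/2320 = 33.53 MPa.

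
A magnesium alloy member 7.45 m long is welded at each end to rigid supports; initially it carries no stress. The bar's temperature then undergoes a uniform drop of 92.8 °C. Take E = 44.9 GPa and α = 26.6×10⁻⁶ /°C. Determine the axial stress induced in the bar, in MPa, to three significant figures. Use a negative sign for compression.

111 MPa

Free thermal expansion αLΔT = 26.6e-6 · 7450 · -92.8 = -18.39 mm.
The walls impose strain ε = −(-18.39)/7450 = 2.4685e-03; σ = Eε = 44900 · 2.4685e-03 = 110.8 MPa.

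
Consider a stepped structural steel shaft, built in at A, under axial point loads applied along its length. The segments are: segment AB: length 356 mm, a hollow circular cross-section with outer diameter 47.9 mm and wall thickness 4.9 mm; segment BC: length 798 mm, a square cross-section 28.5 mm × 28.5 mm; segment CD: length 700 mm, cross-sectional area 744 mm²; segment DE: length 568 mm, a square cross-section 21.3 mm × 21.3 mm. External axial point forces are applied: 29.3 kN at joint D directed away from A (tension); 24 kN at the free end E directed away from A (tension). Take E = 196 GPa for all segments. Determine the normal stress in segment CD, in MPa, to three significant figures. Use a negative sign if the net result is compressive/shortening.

Internal axial forces (sectioning from the free end, tension +): N_DE = 24 kN, N_CD = 53.3 kN, N_BC = 53.3 kN, N_AB = 53.3 kN.
σ_CD = N_CD/A_CD = 53300/744 = 71.64 MPa.

71.6 MPa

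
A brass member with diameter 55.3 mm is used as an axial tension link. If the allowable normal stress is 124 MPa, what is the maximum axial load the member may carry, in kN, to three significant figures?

298 kN

A = 2402 mm².
P_max = σ_allow · A = 124 · 2402 = 297800 N = 297.8 kN.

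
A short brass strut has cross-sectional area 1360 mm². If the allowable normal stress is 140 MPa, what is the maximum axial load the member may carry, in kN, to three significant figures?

190 kN

P_max = σ_allow · A = 140 · 1360 = 190400 N = 190.4 kN.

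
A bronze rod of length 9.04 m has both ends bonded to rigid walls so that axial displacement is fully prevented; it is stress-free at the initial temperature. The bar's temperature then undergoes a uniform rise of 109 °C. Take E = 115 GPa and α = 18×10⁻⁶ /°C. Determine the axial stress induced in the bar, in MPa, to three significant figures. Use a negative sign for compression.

-226 MPa

Free thermal expansion αLΔT = 18e-6 · 9040 · 109 = 17.74 mm.
The walls impose strain ε = −(17.74)/9040 = -1.9620e-03; σ = Eε = 115000 · -1.9620e-03 = -225.6 MPa.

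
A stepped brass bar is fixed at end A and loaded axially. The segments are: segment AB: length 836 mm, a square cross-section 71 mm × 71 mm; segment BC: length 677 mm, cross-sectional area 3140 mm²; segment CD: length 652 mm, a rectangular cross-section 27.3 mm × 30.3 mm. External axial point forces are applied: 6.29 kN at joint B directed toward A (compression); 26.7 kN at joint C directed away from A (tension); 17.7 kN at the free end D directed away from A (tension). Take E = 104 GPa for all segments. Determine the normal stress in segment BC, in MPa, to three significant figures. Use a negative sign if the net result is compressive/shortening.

Internal axial forces (sectioning from the free end, tension +): N_CD = 17.7 kN, N_BC = 44.4 kN, N_AB = 38.11 kN.
σ_BC = N_BC/A_BC = 44400/3140 = 14.14 MPa.

14.1 MPa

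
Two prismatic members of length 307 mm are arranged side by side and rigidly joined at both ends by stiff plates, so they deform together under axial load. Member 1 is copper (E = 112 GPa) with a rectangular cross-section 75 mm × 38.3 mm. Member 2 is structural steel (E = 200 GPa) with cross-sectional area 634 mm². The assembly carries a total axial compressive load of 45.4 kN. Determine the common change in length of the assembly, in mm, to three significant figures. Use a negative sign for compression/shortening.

-0.0311 mm

A_1 = 2872 mm².
Equal strain + equilibrium ⇒ each member carries load in proportion to AE: A₁E₁ = 321700000 N, A₂E₂ = 126800000 N, ΣAE = 448500000 N.
δ = PL/ΣAE = -45400·307/448500000 = -0.03108 mm.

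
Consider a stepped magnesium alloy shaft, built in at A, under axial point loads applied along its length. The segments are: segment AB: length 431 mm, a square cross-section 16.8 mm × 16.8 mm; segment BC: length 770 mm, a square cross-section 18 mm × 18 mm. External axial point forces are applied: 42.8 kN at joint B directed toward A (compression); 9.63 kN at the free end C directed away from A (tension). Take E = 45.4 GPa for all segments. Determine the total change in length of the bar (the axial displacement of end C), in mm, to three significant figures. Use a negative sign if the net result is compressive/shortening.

Internal axial forces (sectioning from the free end, tension +): N_BC = 9.63 kN, N_AB = -33.17 kN.
A_AB = 282.2 mm².
A_BC = 324 mm².
δ_AB = -33170·431/(282.2·45400) = -1.116 mm
δ_BC = 9630·770/(324·45400) = 0.5041 mm
δ = Σδ_i = -0.6116 mm.

-0.612 mm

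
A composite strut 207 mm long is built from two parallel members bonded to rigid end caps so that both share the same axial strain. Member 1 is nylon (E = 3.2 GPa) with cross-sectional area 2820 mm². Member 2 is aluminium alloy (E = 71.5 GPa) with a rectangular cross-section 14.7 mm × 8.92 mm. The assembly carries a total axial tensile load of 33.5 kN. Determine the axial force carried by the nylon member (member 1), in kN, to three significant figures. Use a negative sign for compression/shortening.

16.4 kN

A_2 = 131.1 mm².
Equal strain + equilibrium ⇒ each member carries load in proportion to AE: A₁E₁ = 9024000 N, A₂E₂ = 9375000 N, ΣAE = 18400000 N.
F₁ = P·A₁E₁/ΣAE = 33500·9024000/18400000 = 16430 N.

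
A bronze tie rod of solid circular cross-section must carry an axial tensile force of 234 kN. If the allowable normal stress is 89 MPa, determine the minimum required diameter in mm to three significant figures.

57.9 mm

Required area A ≥ P/σ_allow = 234000/89 = 2629 mm².
For a solid circular section, d ≥ √(4A/π) = 57.86 mm.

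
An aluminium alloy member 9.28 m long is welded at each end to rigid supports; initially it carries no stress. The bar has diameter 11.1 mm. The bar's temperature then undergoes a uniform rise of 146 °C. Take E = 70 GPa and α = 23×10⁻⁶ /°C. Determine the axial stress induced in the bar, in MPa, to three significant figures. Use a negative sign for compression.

Free thermal expansion αLΔT = 23e-6 · 9280 · 146 = 31.16 mm.
The walls impose strain ε = −(31.16)/9280 = -3.3580e-03; σ = Eε = 70000 · -3.3580e-03 = -235.1 MPa.

-235 MPa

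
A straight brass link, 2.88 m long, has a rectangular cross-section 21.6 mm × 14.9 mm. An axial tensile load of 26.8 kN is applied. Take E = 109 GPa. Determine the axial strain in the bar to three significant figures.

A = 321.8 mm².
σ = N/A = 83.27 MPa; ε = σ/E = 83.27/109000 = 7.640e-04.

7.64e-04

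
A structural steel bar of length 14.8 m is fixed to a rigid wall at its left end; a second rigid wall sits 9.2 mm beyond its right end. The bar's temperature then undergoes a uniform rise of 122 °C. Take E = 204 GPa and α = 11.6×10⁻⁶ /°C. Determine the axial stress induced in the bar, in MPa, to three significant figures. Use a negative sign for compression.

-162 MPa

Free thermal expansion αLΔT = 11.6e-6 · 14800 · 122 = 20.94 mm.
The walls engage after the gap closes; constrained expansion = 20.94 − 9.2 = 11.74 mm.
The walls impose strain ε = −(11.74)/14800 = -7.9358e-04; σ = Eε = 204000 · -7.9358e-04 = -161.9 MPa.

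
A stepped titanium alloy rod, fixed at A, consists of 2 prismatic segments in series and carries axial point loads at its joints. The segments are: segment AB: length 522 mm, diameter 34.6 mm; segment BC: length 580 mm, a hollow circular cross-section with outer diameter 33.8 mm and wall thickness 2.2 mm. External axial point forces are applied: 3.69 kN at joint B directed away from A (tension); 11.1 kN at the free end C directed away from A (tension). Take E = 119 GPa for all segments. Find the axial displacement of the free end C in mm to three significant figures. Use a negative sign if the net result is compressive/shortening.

0.317 mm

Internal axial forces (sectioning from the free end, tension +): N_BC = 11.1 kN, N_AB = 14.79 kN.
A_AB = 940.2 mm².
A_BC = 218.4 mm².
δ_AB = 14790·522/(940.2·119000) = 0.069 mm
δ_BC = 11100·580/(218.4·119000) = 0.2477 mm
δ = Σδ_i = 0.3167 mm.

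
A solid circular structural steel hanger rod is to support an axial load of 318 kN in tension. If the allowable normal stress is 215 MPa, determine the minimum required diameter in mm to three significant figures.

43.4 mm

Required area A ≥ P/σ_allow = 318000/215 = 1479 mm².
For a solid circular section, d ≥ √(4A/π) = 43.4 mm.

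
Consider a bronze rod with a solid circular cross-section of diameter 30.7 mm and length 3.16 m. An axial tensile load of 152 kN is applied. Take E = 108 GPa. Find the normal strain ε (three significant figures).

A = 740.2 mm².
σ = N/A = 205.3 MPa; ε = σ/E = 205.3/108000 = 1.901e-03.

0.00190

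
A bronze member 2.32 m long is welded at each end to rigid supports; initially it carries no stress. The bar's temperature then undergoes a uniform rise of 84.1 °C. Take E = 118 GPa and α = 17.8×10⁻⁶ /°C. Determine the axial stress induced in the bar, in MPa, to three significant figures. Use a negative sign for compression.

Free thermal expansion αLΔT = 17.8e-6 · 2320 · 84.1 = 3.473 mm.
The walls impose strain ε = −(3.473)/2320 = -1.4970e-03; σ = Eε = 118000 · -1.4970e-03 = -176.6 MPa.

-177 MPa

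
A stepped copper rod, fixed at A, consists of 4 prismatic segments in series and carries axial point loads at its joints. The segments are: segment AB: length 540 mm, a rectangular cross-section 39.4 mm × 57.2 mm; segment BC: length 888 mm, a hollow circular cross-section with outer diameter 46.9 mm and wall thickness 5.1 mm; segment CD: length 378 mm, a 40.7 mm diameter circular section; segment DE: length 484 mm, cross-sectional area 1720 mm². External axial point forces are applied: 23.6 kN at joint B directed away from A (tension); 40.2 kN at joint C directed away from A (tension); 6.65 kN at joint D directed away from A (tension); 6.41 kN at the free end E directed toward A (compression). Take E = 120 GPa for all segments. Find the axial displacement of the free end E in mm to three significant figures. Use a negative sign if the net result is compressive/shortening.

Internal axial forces (sectioning from the free end, tension +): N_DE = -6.41 kN, N_CD = 0.24 kN, N_BC = 40.44 kN, N_AB = 64.04 kN.
A_AB = 2254 mm².
A_BC = 669.7 mm².
A_CD = 1301 mm².
δ_AB = 64040·540/(2254·120000) = 0.1279 mm
δ_BC = 40440·888/(669.7·120000) = 0.4468 mm
δ_CD = 240·378/(1301·120000) = 0.0005811 mm
δ_DE = -6410·484/(1720·120000) = -0.01503 mm
δ = Σδ_i = 0.5603 mm.

0.560 mm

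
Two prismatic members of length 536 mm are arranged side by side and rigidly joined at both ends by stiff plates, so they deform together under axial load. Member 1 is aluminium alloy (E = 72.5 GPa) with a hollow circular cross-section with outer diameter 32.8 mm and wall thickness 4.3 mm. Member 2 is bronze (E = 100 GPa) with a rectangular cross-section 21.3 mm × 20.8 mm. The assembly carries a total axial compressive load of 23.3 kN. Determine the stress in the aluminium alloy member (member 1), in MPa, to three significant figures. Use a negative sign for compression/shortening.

A_1 = 385 mm².
A_2 = 443 mm².
Equal strain + equilibrium ⇒ each member carries load in proportion to AE: A₁E₁ = 27910000 N, A₂E₂ = 44300000 N, ΣAE = 72220000 N.
σ₁ = P·E₁/ΣAE = -23300·72500/72220000 = -23.39 MPa.

-23.4 MPa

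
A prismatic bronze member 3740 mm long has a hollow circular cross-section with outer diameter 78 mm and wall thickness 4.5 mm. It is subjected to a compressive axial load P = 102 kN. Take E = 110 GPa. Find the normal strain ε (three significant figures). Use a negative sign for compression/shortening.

A = 1039 mm².
σ = N/A = -98.16 MPa; ε = σ/E = -98.16/110000 = -8.924e-04.

-8.92e-04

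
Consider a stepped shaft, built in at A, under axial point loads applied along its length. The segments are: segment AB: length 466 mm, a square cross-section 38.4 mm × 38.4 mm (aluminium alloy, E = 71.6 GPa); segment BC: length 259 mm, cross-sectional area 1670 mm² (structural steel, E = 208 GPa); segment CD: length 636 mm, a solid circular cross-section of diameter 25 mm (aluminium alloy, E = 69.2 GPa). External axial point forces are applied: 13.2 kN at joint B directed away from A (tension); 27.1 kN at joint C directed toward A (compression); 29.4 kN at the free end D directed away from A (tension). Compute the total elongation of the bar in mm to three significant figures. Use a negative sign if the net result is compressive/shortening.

0.621 mm

Internal axial forces (sectioning from the free end, tension +): N_CD = 29.4 kN, N_BC = 2.3 kN, N_AB = 15.5 kN.
A_AB = 1475 mm².
A_CD = 490.9 mm².
δ_AB = 15500·466/(1475·71600) = 0.06841 mm
δ_BC = 2300·259/(1670·208000) = 0.001715 mm
δ_CD = 29400·636/(490.9·69200) = 0.5505 mm
δ = Σδ_i = 0.6206 mm.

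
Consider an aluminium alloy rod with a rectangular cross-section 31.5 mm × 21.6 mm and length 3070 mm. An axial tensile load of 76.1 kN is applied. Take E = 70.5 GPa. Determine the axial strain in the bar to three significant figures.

0.00159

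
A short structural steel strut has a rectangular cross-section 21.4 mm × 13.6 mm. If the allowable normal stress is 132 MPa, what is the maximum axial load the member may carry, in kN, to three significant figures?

A = 291 mm².
P_max = σ_allow · A = 132 · 291 = 38420 N = 38.42 kN.

38.4 kN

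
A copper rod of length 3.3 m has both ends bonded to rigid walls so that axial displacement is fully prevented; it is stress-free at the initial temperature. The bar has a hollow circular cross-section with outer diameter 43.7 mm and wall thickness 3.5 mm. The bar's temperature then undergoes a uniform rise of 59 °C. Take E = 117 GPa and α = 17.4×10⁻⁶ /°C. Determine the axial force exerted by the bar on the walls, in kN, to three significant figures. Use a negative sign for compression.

-53.1 kN

Free thermal expansion αLΔT = 17.4e-6 · 3300 · 59 = 3.388 mm.
The walls impose strain ε = −(3.388)/3300 = -1.0266e-03; σ = Eε = 117000 · -1.0266e-03 = -120.1 MPa.
Wall reaction R = σ·A = -120.1·442 = -53090 N = -53.09 kN.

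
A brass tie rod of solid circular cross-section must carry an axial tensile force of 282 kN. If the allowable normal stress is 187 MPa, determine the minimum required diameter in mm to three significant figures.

Required area A ≥ P/σ_allow = 282000/187 = 1508 mm².
For a solid circular section, d ≥ √(4A/π) = 43.82 mm.

43.8 mm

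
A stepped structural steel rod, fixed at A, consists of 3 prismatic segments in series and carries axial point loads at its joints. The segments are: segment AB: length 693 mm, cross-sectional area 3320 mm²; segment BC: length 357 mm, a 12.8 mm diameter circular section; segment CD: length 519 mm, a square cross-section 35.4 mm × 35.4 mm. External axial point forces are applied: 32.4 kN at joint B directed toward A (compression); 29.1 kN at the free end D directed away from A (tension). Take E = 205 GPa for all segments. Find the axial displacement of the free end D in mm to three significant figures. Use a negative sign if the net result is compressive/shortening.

Internal axial forces (sectioning from the free end, tension +): N_CD = 29.1 kN, N_BC = 29.1 kN, N_AB = -3.3 kN.
A_BC = 128.7 mm².
A_CD = 1253 mm².
δ_AB = -3300·693/(3320·205000) = -0.00336 mm
δ_BC = 29100·357/(128.7·205000) = 0.3938 mm
δ_CD = 29100·519/(1253·205000) = 0.05879 mm
δ = Σδ_i = 0.4492 mm.

0.449 mm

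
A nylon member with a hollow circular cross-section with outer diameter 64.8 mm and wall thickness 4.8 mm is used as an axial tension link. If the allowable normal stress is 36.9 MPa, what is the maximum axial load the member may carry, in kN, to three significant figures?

A = 904.8 mm².
P_max = σ_allow · A = 36.9 · 904.8 = 33390 N = 33.39 kN.

33.4 kN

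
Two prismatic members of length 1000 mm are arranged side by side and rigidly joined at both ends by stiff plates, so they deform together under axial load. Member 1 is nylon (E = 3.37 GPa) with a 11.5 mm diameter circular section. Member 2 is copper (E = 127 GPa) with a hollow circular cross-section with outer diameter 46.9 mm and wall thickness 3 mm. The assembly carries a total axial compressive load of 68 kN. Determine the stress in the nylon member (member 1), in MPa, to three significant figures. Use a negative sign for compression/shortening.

A_1 = 103.9 mm².
A_2 = 413.7 mm².
Equal strain + equilibrium ⇒ each member carries load in proportion to AE: A₁E₁ = 350000 N, A₂E₂ = 52550000 N, ΣAE = 52900000 N.
σ₁ = P·E₁/ΣAE = -68000·3370/52900000 = -4.332 MPa.

-4.33 MPa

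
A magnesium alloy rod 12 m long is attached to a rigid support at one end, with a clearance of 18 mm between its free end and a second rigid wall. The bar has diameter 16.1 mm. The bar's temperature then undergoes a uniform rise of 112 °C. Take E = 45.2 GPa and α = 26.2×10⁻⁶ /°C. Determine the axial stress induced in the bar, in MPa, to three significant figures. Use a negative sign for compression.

-64.8 MPa

Free thermal expansion αLΔT = 26.2e-6 · 12000 · 112 = 35.21 mm.
The walls engage after the gap closes; constrained expansion = 35.21 − 18 = 17.21 mm.
The walls impose strain ε = −(17.21)/12000 = -1.4344e-03; σ = Eε = 45200 · -1.4344e-03 = -64.83 MPa.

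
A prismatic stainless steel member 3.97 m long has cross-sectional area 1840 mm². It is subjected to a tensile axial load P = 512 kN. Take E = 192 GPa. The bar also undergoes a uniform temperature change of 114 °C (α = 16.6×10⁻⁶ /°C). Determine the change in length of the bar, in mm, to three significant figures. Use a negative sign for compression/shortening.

13.3 mm

δ_mech = NL/(AE) = 512000·3970/(1840·192000) = 5.754 mm.
δ_thermal = αLΔT = 16.6e-6·3970·114 = 7.513 mm.
δ = δ_mech + δ_thermal = 13.27 mm.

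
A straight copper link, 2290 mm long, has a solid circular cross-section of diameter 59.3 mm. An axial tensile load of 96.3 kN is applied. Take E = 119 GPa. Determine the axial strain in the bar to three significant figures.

2.93e-04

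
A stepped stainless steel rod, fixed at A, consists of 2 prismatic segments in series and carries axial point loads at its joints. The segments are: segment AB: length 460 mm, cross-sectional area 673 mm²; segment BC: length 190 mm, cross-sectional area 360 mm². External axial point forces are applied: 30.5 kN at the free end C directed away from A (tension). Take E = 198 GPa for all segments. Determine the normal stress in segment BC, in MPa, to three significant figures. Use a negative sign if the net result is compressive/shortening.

Internal axial forces (sectioning from the free end, tension +): N_BC = 30.5 kN, N_AB = 30.5 kN.
σ_BC = N_BC/A_BC = 30500/360 = 84.72 MPa.

84.7 MPa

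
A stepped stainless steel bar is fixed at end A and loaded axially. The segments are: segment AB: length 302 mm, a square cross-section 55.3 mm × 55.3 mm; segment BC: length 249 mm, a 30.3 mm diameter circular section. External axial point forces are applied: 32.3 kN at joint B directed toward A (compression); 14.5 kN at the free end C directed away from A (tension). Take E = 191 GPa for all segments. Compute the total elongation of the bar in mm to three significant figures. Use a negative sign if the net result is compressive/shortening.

Internal axial forces (sectioning from the free end, tension +): N_BC = 14.5 kN, N_AB = -17.8 kN.
A_AB = 3058 mm².
A_BC = 721.1 mm².
δ_AB = -17800·302/(3058·191000) = -0.009203 mm
δ_BC = 14500·249/(721.1·191000) = 0.02622 mm
δ = Σδ_i = 0.01701 mm.

0.0170 mm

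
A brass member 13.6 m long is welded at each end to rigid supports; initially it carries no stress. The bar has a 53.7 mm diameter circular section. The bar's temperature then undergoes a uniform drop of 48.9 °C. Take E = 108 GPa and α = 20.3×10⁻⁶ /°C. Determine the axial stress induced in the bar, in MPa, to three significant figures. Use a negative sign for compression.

Free thermal expansion αLΔT = 20.3e-6 · 13600 · -48.9 = -13.5 mm.
The walls impose strain ε = −(-13.5)/13600 = 9.9267e-04; σ = Eε = 108000 · 9.9267e-04 = 107.2 MPa.

107 MPa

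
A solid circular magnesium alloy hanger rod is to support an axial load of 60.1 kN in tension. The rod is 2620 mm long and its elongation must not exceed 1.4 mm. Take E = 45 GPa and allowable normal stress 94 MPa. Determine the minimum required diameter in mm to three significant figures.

Required area A ≥ P/σ_allow = 60100/94 = 639.4 mm².
For a solid circular section, d ≥ √(4A/π) = 28.53 mm.
Elongation limit: A ≥ PL/(Eδ_allow) = 60100·2620/(45000·1.4) = 2499 mm² ⇒ d ≥ 56.41 mm.
The elongation limit governs.

56.4 mm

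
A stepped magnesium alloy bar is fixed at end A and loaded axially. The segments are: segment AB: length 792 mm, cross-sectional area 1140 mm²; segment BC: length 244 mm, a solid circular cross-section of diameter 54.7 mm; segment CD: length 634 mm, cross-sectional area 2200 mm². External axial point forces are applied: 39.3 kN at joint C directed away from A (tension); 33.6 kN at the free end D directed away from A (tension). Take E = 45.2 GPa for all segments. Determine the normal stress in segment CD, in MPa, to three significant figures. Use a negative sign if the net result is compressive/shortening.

Internal axial forces (sectioning from the free end, tension +): N_CD = 33.6 kN, N_BC = 72.9 kN, N_AB = 72.9 kN.
σ_CD = N_CD/A_CD = 33600/2200 = 15.27 MPa.

15.3 MPa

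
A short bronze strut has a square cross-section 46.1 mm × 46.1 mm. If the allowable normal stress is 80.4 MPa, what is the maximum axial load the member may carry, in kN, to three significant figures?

A = 2125 mm².
P_max = σ_allow · A = 80.4 · 2125 = 170900 N = 170.9 kN.

171 kN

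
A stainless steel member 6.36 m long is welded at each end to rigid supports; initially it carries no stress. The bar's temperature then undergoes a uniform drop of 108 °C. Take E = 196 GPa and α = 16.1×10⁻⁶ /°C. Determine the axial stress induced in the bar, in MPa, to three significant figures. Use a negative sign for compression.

Free thermal expansion αLΔT = 16.1e-6 · 6360 · -108 = -11.06 mm.
The walls impose strain ε = −(-11.06)/6360 = 1.7388e-03; σ = Eε = 196000 · 1.7388e-03 = 340.8 MPa.

341 MPa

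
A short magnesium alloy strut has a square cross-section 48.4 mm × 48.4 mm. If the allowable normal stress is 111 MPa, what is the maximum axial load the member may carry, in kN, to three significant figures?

A = 2343 mm².
P_max = σ_allow · A = 111 · 2343 = 260000 N = 260 kN.

260 kN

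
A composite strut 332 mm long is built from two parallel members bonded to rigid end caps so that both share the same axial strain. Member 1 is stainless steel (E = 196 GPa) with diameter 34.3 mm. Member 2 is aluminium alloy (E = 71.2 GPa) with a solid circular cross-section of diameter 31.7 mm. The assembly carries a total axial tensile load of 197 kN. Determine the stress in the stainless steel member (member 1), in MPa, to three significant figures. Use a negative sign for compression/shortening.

A_1 = 924 mm².
A_2 = 789.2 mm².
Equal strain + equilibrium ⇒ each member carries load in proportion to AE: A₁E₁ = 181100000 N, A₂E₂ = 56190000 N, ΣAE = 237300000 N.
σ₁ = P·E₁/ΣAE = 197000·196000/237300000 = 162.7 MPa.

163 MPa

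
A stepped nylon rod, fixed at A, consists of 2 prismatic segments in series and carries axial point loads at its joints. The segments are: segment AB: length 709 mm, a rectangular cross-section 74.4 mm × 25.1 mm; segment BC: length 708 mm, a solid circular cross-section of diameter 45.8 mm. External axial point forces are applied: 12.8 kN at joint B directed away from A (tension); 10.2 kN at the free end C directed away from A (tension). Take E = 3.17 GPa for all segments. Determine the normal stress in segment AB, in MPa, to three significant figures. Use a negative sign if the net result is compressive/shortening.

12.3 MPa

Internal axial forces (sectioning from the free end, tension +): N_BC = 10.2 kN, N_AB = 23 kN.
A_AB = 1867 mm².
σ_AB = N_AB/A_AB = 23000/1867 = 12.32 MPa.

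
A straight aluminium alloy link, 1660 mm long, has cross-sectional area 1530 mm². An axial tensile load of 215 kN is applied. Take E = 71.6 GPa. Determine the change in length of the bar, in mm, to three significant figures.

δ_mech = NL/(AE) = 215000·1660/(1530·71600) = 3.258 mm.

3.26 mm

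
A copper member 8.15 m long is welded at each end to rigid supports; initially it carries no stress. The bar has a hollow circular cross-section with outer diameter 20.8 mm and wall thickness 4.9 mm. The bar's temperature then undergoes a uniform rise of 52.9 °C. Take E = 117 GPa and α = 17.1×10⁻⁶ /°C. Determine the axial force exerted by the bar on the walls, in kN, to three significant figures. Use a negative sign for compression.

-25.9 kN

Free thermal expansion αLΔT = 17.1e-6 · 8150 · 52.9 = 7.372 mm.
The walls impose strain ε = −(7.372)/8150 = -9.0459e-04; σ = Eε = 117000 · -9.0459e-04 = -105.8 MPa.
Wall reaction R = σ·A = -105.8·244.8 = -25900 N = -25.9 kN.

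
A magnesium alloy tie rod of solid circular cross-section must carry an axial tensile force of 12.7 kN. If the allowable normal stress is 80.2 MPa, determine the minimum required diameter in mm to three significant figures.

14.2 mm

Required area A ≥ P/σ_allow = 12700/80.2 = 158.4 mm².
For a solid circular section, d ≥ √(4A/π) = 14.2 mm.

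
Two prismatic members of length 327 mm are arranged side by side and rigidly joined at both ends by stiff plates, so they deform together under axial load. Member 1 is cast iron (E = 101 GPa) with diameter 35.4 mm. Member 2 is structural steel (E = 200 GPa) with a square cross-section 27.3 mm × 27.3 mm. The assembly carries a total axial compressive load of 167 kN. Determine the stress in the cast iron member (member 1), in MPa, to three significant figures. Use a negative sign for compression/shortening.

A_1 = 984.2 mm².
A_2 = 745.3 mm².
Equal strain + equilibrium ⇒ each member carries load in proportion to AE: A₁E₁ = 99410000 N, A₂E₂ = 149100000 N, ΣAE = 248500000 N.
σ₁ = P·E₁/ΣAE = -167000·101000/248500000 = -67.88 MPa.

-67.9 MPa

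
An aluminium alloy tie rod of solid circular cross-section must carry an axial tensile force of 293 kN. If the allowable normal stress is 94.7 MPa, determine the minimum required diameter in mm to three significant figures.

62.8 mm

Required area A ≥ P/σ_allow = 293000/94.7 = 3094 mm².
For a solid circular section, d ≥ √(4A/π) = 62.76 mm.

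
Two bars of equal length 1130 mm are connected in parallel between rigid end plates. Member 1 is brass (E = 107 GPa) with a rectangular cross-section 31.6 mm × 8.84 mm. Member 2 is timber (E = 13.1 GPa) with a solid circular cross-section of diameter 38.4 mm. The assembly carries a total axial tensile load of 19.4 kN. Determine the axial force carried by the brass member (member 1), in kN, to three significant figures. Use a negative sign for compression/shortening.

12.9 kN

A_1 = 279.3 mm².
A_2 = 1158 mm².
Equal strain + equilibrium ⇒ each member carries load in proportion to AE: A₁E₁ = 29890000 N, A₂E₂ = 15170000 N, ΣAE = 45060000 N.
F₁ = P·A₁E₁/ΣAE = 19400·29890000/45060000 = 12870 N.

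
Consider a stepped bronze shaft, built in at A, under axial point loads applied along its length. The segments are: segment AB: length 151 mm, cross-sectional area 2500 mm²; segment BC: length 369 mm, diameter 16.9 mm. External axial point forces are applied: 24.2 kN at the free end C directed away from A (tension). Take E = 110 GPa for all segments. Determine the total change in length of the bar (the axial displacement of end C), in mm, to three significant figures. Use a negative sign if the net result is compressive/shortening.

0.375 mm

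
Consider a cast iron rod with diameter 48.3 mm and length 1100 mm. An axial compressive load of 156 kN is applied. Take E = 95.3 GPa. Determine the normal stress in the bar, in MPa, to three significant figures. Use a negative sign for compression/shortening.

A = 1832 mm².
σ = N/A = -156000/1832 = -85.14 MPa.

-85.1 MPa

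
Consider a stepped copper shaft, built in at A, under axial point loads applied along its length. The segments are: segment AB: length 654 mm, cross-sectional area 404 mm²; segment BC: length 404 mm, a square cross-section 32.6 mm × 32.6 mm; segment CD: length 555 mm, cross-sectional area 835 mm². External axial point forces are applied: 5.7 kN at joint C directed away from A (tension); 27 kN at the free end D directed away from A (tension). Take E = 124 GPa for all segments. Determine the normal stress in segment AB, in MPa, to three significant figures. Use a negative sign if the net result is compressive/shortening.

80.9 MPa

Internal axial forces (sectioning from the free end, tension +): N_CD = 27 kN, N_BC = 32.7 kN, N_AB = 32.7 kN.
σ_AB = N_AB/A_AB = 32700/404 = 80.94 MPa.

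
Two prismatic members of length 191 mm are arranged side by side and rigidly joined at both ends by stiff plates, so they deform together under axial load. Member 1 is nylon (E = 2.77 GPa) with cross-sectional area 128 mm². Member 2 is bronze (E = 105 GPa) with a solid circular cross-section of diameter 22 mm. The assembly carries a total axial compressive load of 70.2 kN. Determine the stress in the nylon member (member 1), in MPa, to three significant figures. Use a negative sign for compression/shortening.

-4.83 MPa

A_2 = 380.1 mm².
Equal strain + equilibrium ⇒ each member carries load in proportion to AE: A₁E₁ = 354600 N, A₂E₂ = 39910000 N, ΣAE = 40270000 N.
σ₁ = P·E₁/ΣAE = -70200·2770/40270000 = -4.829 MPa.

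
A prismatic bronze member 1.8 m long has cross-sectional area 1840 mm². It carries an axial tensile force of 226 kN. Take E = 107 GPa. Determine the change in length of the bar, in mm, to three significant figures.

2.07 mm

δ_mech = NL/(AE) = 226000·1800/(1840·107000) = 2.066 mm.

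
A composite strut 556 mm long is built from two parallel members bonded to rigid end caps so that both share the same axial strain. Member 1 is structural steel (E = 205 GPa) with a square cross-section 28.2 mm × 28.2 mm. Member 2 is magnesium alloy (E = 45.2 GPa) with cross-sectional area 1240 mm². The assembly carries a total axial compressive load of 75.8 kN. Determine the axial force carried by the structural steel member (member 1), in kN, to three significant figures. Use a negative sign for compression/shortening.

-56.4 kN

A_1 = 795.2 mm².
Equal strain + equilibrium ⇒ each member carries load in proportion to AE: A₁E₁ = 163000000 N, A₂E₂ = 56050000 N, ΣAE = 219100000 N.
F₁ = P·A₁E₁/ΣAE = -75800·163000000/219100000 = -56410 N.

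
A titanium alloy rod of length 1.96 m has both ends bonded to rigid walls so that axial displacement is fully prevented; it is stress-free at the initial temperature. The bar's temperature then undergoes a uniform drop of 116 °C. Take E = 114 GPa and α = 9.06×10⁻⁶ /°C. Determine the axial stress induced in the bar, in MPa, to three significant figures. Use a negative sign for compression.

120 MPa

Free thermal expansion αLΔT = 9.06e-6 · 1960 · -116 = -2.06 mm.
The walls impose strain ε = −(-2.06)/1960 = 1.0510e-03; σ = Eε = 114000 · 1.0510e-03 = 119.8 MPa.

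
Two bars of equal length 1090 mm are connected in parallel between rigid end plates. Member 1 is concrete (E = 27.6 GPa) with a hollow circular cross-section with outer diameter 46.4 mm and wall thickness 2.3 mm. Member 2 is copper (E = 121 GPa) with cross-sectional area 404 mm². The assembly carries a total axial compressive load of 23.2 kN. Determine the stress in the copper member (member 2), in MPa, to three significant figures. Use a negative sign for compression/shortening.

A_1 = 318.7 mm².
Equal strain + equilibrium ⇒ each member carries load in proportion to AE: A₁E₁ = 8795000 N, A₂E₂ = 48880000 N, ΣAE = 57680000 N.
σ₂ = P·E₂/ΣAE = -23200·121000/57680000 = -48.67 MPa.

-48.7 MPa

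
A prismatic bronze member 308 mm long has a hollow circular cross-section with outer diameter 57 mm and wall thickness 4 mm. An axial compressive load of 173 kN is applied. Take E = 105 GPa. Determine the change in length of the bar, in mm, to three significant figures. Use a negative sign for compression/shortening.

A = 666 mm².
δ_mech = NL/(AE) = -173000·308/(666·105000) = -0.7619 mm.

-0.762 mm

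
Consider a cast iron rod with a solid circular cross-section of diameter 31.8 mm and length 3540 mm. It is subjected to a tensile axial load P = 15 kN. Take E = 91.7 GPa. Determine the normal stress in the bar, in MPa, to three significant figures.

18.9 MPa

A = 794.2 mm².
σ = N/A = 15000/794.2 = 18.89 MPa.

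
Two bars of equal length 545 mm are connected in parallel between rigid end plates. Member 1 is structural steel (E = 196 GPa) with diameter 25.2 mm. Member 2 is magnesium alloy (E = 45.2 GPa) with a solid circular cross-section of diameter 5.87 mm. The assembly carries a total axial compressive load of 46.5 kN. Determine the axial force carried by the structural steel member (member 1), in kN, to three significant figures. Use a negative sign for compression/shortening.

-45.9 kN

A_1 = 498.8 mm².
A_2 = 27.06 mm².
Equal strain + equilibrium ⇒ each member carries load in proportion to AE: A₁E₁ = 97760000 N, A₂E₂ = 1223000 N, ΣAE = 98980000 N.
F₁ = P·A₁E₁/ΣAE = -46500·97760000/98980000 = -45930 N.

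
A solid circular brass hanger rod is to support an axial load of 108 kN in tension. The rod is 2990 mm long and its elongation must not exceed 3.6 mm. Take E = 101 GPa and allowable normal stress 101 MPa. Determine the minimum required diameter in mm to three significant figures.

Required area A ≥ P/σ_allow = 108000/101 = 1069 mm².
For a solid circular section, d ≥ √(4A/π) = 36.9 mm.
Elongation limit: A ≥ PL/(Eδ_allow) = 108000·2990/(101000·3.6) = 888.1 mm² ⇒ d ≥ 33.63 mm.
The stress limit governs.

36.9 mm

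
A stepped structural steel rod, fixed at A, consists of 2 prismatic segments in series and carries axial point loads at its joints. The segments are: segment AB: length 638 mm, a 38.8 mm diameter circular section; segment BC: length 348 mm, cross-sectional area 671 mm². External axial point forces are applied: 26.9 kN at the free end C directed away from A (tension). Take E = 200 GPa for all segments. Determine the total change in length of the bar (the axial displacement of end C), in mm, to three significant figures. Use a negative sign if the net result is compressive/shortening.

Internal axial forces (sectioning from the free end, tension +): N_BC = 26.9 kN, N_AB = 26.9 kN.
A_AB = 1182 mm².
δ_AB = 26900·638/(1182·200000) = 0.07258 mm
δ_BC = 26900·348/(671·200000) = 0.06976 mm
δ = Σδ_i = 0.1423 mm.

0.142 mm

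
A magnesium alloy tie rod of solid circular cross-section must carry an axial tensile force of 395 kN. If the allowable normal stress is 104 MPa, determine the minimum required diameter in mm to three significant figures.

69.5 mm

Required area A ≥ P/σ_allow = 395000/104 = 3798 mm².
For a solid circular section, d ≥ √(4A/π) = 69.54 mm.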